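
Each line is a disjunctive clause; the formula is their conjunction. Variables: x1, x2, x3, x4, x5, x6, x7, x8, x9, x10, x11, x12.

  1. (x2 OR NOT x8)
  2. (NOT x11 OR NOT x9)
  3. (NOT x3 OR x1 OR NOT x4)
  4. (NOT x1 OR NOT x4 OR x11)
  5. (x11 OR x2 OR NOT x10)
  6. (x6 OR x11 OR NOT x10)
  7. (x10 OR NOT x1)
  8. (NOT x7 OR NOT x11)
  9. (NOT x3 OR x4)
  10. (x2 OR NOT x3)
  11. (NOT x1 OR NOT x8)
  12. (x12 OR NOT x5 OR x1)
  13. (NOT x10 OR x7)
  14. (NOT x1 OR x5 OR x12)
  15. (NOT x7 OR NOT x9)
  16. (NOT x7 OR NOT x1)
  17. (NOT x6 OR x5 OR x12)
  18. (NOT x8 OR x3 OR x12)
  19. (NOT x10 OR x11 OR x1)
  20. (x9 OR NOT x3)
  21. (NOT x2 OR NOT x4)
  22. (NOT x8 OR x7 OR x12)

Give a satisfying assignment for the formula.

x1=F, x2=T, x3=F, x4=F, x5=F, x6=F, x7=F, x8=F, x9=F, x10=F, x11=F, x12=T

Pure literal: x8 appears only negated; assign x8 = False.
Pure literal: x12 appears only positively; assign x12 = True.
Branch on x1: take x1 = False.
For the remaining variables, x2 = True, x3 = False, x4 = False, x5 = False, x6 = False, x7 = False, x9 = False, x10 = False, x11 = False works.
Every clause has at least one true literal under this assignment.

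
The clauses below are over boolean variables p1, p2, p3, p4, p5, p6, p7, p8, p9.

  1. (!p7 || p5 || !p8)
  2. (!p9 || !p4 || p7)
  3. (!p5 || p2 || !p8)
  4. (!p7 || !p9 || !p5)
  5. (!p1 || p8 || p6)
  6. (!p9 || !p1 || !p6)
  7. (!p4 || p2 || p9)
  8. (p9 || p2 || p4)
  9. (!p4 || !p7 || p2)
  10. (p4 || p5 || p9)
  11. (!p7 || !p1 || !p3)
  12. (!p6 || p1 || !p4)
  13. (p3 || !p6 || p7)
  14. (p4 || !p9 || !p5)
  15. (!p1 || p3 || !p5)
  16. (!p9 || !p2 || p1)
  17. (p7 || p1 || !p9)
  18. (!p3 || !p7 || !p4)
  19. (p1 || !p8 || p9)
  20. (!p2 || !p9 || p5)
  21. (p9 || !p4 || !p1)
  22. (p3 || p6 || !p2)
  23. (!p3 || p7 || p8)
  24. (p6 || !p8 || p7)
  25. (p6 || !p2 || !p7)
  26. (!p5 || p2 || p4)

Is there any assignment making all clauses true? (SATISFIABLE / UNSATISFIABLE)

Branch on p1: take p1 = False.
For the remaining variables, p2 = False, p3 = True, p4 = False, p5 = False, p6 = True, p7 = True, p8 = False, p9 = True works.
Every clause has at least one true literal under this assignment.
So p1=False, p2=False, p3=True, p4=False, p5=False, p6=True, p7=True, p8=False, p9=True is a satisfying assignment.

SATISFIABLE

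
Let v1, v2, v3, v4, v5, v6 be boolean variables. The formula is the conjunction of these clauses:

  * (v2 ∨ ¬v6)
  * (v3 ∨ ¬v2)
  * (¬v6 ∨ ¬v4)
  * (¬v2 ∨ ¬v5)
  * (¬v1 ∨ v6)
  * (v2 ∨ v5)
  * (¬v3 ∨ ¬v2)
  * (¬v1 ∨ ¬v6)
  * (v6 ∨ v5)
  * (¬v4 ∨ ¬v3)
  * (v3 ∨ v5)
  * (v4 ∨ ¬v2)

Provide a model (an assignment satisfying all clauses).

v1=False  v2=False  v3=True  v4=False  v5=True  v6=False

Check each clause:
  1. (v2 ∨ ¬v6) — ¬v6 is true.
  2. (v3 ∨ ¬v2) — v3 is true.
  3. (¬v6 ∨ ¬v4) — ¬v6 is true.
  4. (¬v5 ∨ ¬v2) — ¬v2 is true.
  5. (v6 ∨ ¬v1) — ¬v1 is true.
  6. (v5 ∨ v2) — v5 is true.
  7. (¬v3 ∨ ¬v2) — ¬v2 is true.
  8. (¬v1 ∨ ¬v6) — ¬v6 is true.
  9. (v6 ∨ v5) — v5 is true.
  10. (¬v4 ∨ ¬v3) — ¬v4 is true.
  11. (v3 ∨ v5) — v3 is true.
  12. (¬v2 ∨ v4) — ¬v2 is true.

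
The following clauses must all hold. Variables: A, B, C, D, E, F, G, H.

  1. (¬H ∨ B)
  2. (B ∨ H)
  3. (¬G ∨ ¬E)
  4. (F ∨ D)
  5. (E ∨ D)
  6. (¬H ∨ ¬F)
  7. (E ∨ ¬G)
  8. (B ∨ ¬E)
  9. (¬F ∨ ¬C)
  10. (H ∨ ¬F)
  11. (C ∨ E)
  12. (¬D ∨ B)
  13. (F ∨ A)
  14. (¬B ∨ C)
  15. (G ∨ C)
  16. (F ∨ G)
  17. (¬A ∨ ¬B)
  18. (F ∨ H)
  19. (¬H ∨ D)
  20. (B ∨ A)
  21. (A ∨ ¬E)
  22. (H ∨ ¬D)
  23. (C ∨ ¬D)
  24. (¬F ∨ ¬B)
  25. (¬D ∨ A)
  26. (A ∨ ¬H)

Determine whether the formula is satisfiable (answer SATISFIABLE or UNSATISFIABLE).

B = True:
  propagation gives C=True, F=False, D=True, A=True; an empty clause results — contradiction.
B = False:
  propagation gives H=False; an empty clause results — contradiction.
Every branch closes, so no satisfying assignment exists.

UNSATISFIABLE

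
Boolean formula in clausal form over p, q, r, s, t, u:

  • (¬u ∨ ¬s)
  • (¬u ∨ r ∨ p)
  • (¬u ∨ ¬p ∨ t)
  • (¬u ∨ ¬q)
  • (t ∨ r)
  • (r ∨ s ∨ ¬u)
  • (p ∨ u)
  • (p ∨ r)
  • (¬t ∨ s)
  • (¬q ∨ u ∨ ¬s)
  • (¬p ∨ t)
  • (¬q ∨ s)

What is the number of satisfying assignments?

3

The models are:
  p=F q=F r=T s=F t=F u=T
  p=T q=F r=F s=T t=T u=F
  p=T q=F r=T s=T t=T u=F
That's 3 in total.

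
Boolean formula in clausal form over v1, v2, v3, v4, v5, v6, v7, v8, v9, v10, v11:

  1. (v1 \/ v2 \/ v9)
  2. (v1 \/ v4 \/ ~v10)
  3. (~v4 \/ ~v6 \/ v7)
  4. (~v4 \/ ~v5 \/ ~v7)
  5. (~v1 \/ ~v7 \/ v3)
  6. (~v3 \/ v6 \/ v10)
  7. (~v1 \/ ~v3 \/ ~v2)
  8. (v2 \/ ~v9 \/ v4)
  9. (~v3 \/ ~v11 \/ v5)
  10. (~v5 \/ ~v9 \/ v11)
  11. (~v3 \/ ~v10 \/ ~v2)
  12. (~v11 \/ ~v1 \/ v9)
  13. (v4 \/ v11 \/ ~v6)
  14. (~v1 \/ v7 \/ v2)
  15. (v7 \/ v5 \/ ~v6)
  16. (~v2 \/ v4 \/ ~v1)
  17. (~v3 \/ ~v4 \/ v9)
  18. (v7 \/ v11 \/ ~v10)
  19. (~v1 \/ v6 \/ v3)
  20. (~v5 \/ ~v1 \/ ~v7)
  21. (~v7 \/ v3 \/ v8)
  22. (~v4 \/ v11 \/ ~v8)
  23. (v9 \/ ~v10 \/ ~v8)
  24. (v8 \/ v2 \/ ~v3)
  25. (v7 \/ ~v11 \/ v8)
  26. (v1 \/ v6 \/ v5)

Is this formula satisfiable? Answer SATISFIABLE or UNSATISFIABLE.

SATISFIABLE

Set v1 = False and propagate.
The remaining clauses are satisfied by v2 = True, v3 = False, v4 = True, v5 = False, v6 = True, v7 = True, v8 = True, v9 = True, v10 = True, v11 = True.
So v1=False  v2=True  v3=False  v4=True  v5=False  v6=True  v7=True  v8=True  v9=True  v10=True  v11=True is a satisfying assignment.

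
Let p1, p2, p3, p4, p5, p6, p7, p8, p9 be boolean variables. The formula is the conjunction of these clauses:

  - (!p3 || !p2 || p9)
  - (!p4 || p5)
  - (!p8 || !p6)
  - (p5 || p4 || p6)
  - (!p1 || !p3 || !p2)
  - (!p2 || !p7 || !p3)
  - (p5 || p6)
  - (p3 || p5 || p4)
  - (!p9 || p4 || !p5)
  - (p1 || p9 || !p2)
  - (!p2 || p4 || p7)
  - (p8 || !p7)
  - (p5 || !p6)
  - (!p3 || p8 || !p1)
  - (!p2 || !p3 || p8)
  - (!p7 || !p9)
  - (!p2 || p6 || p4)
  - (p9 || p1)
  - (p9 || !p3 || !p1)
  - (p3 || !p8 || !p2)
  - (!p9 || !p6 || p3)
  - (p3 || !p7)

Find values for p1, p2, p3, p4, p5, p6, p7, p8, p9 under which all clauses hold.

p1=T, p2=F, p3=T, p4=T, p5=T, p6=F, p7=F, p8=T, p9=T

Check each clause:
  1. (!p3 || p9 || !p2) — p9 is true.
  2. (!p4 || p5) — p5 is true.
  3. (!p6 || !p8) — !p6 is true.
  4. (p5 || p6 || p4) — p4 is true.
  5. (!p3 || !p2 || !p1) — !p2 is true.
  6. (!p7 || !p3 || !p2) — !p7 is true.
  7. (p6 || p5) — p5 is true.
  8. (p3 || p5 || p4) — p3 is true.
  9. (!p9 || p4 || !p5) — p4 is true.
  10. (p1 || p9 || !p2) — p9 is true.
  11. (p4 || p7 || !p2) — p4 is true.
  12. (p8 || !p7) — p8 is true.
  13. (p5 || !p6) — !p6 is true.
  14. (p8 || !p1 || !p3) — p8 is true.
  15. (!p2 || p8 || !p3) — p8 is true.
  16. (!p9 || !p7) — !p7 is true.
  17. (p4 || !p2 || p6) — p4 is true.
  18. (p1 || p9) — p9 is true.
  19. (p9 || !p1 || !p3) — p9 is true.
  20. (!p2 || !p8 || p3) — p3 is true.
  21. (!p6 || !p9 || p3) — !p6 is true.
  22. (!p7 || p3) — !p7 is true.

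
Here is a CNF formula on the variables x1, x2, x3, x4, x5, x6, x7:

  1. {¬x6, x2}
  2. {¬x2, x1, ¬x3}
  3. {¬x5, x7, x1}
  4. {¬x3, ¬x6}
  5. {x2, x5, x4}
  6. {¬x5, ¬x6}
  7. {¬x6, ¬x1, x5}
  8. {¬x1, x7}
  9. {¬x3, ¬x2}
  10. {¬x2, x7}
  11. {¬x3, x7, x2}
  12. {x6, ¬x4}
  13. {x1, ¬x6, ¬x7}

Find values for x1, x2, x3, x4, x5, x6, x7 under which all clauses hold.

x1=True, x2=True, x3=False, x4=False, x5=False, x6=False, x7=True

x3 occurs only negated in the remaining clauses — set x3 = False.
Try x1 = True.
  then x7 is forced to True.
For the remaining variables, x2 = True, x4 = False, x5 = False, x6 = False works.
Every clause has at least one true literal under this assignment.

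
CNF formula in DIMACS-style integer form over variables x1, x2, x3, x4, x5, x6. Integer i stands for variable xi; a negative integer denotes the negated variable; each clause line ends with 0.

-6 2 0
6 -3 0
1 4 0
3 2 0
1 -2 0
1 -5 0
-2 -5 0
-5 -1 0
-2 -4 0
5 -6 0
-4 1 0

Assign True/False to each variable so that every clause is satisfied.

x1 = 1  x2 = 1  x3 = 0  x4 = 0  x5 = 0  x6 = 0

Check each clause:
  1. (x2 OR NOT x6) — x2 is true.
  2. (x6 OR NOT x3) — NOT x3 is true.
  3. (x1 OR x4) — x1 is true.
  4. (x3 OR x2) — x2 is true.
  5. (x1 OR NOT x2) — x1 is true.
  6. (x1 OR NOT x5) — x1 is true.
  7. (NOT x2 OR NOT x5) — NOT x5 is true.
  8. (NOT x5 OR NOT x1) — NOT x5 is true.
  9. (NOT x4 OR NOT x2) — NOT x4 is true.
  10. (NOT x6 OR x5) — NOT x6 is true.
  11. (x1 OR NOT x4) — x1 is true.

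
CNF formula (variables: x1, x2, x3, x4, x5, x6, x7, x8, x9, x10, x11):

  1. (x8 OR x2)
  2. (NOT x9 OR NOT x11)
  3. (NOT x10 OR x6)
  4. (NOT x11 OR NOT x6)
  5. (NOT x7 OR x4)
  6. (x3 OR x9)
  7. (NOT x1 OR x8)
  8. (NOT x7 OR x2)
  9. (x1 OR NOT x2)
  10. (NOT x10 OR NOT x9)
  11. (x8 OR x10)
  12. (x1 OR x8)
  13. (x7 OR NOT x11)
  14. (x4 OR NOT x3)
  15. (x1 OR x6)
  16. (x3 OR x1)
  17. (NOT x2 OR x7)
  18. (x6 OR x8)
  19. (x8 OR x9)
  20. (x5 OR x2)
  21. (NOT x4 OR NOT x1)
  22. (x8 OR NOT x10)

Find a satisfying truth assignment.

x1=True  x2=False  x3=False  x4=False  x5=True  x6=True  x7=False  x8=True  x9=True  x10=False  x11=False

x5 occurs only positively in the remaining clauses — set x5 = True.
Pure literal: x8 appears only positively; assign x8 = True.
Try x1 = True.
  then x4 is forced to False.
  then x7 is forced to False.
  then x11 is forced to False.
  then x3 is forced to False.
  then x9 is forced to True.
  then x10 is forced to False.
  then x2 is forced to False.
x6 is now unconstrained; take x6 = True.
Every clause has at least one true literal under this assignment.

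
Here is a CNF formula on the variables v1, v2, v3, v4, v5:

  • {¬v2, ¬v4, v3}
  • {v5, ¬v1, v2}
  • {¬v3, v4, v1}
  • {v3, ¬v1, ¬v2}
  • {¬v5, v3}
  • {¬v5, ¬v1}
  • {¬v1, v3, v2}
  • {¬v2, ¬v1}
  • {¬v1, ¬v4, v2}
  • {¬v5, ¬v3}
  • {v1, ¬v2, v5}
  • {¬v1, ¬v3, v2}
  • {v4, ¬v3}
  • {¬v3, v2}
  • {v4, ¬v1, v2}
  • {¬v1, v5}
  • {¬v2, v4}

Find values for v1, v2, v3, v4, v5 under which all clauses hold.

Set v1 = False and propagate.
Set v2 = False and propagate.
  then v3 is forced to False.
  then v5 is forced to False.
v4 is now unconstrained; take v4 = True.
Check each clause:
  1. {¬v4, ¬v2, v3} — ¬v2 is true.
  2. {¬v1, v2, v5} — ¬v1 is true.
  3. {v4, ¬v3, v1} — v4 is true.
  4. {¬v2, v3, ¬v1} — ¬v2 is true.
  5. {v3, ¬v5} — ¬v5 is true.
  6. {¬v5, ¬v1} — ¬v5 is true.
  7. {¬v1, v2, v3} — ¬v1 is true.
  8. {¬v1, ¬v2} — ¬v1 is true.
  9. {v2, ¬v1, ¬v4} — ¬v1 is true.
  10. {¬v5, ¬v3} — ¬v5 is true.
  11. {¬v2, v1, v5} — ¬v2 is true.
  12. {¬v1, v2, ¬v3} — ¬v3 is true.
  13. {v4, ¬v3} — v4 is true.
  14. {v2, ¬v3} — ¬v3 is true.
  15. {v2, v4, ¬v1} — v4 is true.
  16. {v5, ¬v1} — ¬v1 is true.
  17. {v4, ¬v2} — v4 is true.

v1=False, v2=False, v3=False, v4=True, v5=False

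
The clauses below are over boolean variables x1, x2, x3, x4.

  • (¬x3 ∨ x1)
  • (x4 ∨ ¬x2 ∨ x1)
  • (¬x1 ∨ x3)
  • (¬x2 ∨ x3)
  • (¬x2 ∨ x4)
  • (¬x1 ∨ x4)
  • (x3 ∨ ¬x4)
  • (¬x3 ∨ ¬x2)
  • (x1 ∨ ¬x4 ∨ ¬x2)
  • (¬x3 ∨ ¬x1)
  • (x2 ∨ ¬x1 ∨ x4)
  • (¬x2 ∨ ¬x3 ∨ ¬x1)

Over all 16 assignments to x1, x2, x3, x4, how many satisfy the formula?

The models are:
  x1=0 x2=0 x3=0 x4=0
Count: 1.

1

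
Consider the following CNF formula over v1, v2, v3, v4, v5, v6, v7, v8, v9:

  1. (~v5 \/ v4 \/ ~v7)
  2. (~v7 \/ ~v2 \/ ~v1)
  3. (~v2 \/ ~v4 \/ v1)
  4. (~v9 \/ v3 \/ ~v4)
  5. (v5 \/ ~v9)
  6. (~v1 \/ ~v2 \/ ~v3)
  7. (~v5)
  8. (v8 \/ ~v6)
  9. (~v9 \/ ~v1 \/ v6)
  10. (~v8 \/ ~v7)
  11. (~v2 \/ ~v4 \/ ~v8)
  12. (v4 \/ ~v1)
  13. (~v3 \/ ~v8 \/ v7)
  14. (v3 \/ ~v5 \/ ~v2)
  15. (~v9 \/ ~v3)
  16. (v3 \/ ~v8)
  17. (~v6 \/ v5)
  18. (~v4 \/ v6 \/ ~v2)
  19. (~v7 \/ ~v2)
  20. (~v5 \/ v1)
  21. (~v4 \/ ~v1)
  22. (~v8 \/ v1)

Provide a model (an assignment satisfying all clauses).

v1 = 0  v2 = 1  v3 = 0  v4 = 0  v5 = 0  v6 = 0  v7 = 0  v8 = 0  v9 = 0

(~v5) is a unit clause, so v5 = False.
(~v9) is a unit clause, so v9 = False.
Unit propagation: (~v6) forces v6 = False.
v8 occurs only negated in the remaining clauses — set v8 = False.
Try v1 = False.
The remaining clauses are satisfied by v2 = True, v3 = False, v4 = False, v7 = False.
Check each clause:
  1. (~v7 \/ ~v5 \/ v4) — ~v7 is true.
  2. (~v1 \/ ~v2 \/ ~v7) — ~v7 is true.
  3. (v1 \/ ~v4 \/ ~v2) — ~v4 is true.
  4. (~v9 \/ ~v4 \/ v3) — ~v4 is true.
  5. (v5 \/ ~v9) — ~v9 is true.
  6. (~v1 \/ ~v3 \/ ~v2) — ~v3 is true.
  7. (~v5) — ~v5 is true.
  8. (~v6 \/ v8) — ~v6 is true.
  9. (~v1 \/ v6 \/ ~v9) — ~v1 is true.
  10. (~v7 \/ ~v8) — ~v8 is true.
  11. (~v8 \/ ~v4 \/ ~v2) — ~v8 is true.
  12. (~v1 \/ v4) — ~v1 is true.
  13. (~v8 \/ v7 \/ ~v3) — ~v8 is true.
  14. (~v2 \/ v3 \/ ~v5) — ~v5 is true.
  15. (~v9 \/ ~v3) — ~v3 is true.
  16. (v3 \/ ~v8) — ~v8 is true.
  17. (v5 \/ ~v6) — ~v6 is true.
  18. (v6 \/ ~v2 \/ ~v4) — ~v4 is true.
  19. (~v2 \/ ~v7) — ~v7 is true.
  20. (v1 \/ ~v5) — ~v5 is true.
  21. (~v1 \/ ~v4) — ~v4 is true.
  22. (v1 \/ ~v8) — ~v8 is true.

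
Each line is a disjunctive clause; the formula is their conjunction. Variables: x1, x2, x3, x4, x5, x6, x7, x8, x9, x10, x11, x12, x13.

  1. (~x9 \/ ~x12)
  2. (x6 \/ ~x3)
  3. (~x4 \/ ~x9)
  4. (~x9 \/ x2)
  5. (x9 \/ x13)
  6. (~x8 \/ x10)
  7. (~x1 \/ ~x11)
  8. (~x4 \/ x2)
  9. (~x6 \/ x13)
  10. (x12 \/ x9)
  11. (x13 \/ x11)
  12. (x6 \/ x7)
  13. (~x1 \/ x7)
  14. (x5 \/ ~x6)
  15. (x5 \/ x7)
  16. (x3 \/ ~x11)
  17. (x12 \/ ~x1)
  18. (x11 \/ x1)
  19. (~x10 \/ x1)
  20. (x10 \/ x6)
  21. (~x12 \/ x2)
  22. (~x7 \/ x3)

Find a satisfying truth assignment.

x1=True  x2=True  x3=True  x4=False  x5=True  x6=True  x7=True  x8=True  x9=False  x10=True  x11=False  x12=True  x13=True

Check each clause:
  1. (~x9 \/ ~x12) — ~x9 is true.
  2. (~x3 \/ x6) — x6 is true.
  3. (~x4 \/ ~x9) — ~x4 is true.
  4. (~x9 \/ x2) — x2 is true.
  5. (x9 \/ x13) — x13 is true.
  6. (~x8 \/ x10) — x10 is true.
  7. (~x11 \/ ~x1) — ~x11 is true.
  8. (~x4 \/ x2) — x2 is true.
  9. (~x6 \/ x13) — x13 is true.
  10. (x12 \/ x9) — x12 is true.
  11. (x13 \/ x11) — x13 is true.
  12. (x6 \/ x7) — x6 is true.
  13. (~x1 \/ x7) — x7 is true.
  14. (x5 \/ ~x6) — x5 is true.
  15. (x7 \/ x5) — x5 is true.
  16. (~x11 \/ x3) — x3 is true.
  17. (~x1 \/ x12) — x12 is true.
  18. (x1 \/ x11) — x1 is true.
  19. (~x10 \/ x1) — x1 is true.
  20. (x6 \/ x10) — x10 is true.
  21. (~x12 \/ x2) — x2 is true.
  22. (~x7 \/ x3) — x3 is true.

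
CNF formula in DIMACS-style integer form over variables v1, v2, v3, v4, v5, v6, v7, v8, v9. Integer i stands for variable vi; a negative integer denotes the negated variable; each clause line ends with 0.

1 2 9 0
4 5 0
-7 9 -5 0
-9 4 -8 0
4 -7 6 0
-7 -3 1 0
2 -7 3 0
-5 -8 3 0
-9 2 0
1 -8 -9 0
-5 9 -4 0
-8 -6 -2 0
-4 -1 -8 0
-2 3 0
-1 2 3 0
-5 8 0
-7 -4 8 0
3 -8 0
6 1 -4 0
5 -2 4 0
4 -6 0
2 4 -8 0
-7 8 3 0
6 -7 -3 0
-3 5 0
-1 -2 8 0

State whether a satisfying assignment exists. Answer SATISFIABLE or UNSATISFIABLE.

Pure literal: v7 appears only negated; assign v7 = False.
Set v1 = True and propagate.
The remaining clauses are satisfied by v2 = True, v3 = True, v4 = False, v5 = True, v6 = False, v8 = True, v9 = False.
So v1=T, v2=T, v3=T, v4=F, v5=T, v6=F, v7=F, v8=T, v9=F is a satisfying assignment.

SATISFIABLE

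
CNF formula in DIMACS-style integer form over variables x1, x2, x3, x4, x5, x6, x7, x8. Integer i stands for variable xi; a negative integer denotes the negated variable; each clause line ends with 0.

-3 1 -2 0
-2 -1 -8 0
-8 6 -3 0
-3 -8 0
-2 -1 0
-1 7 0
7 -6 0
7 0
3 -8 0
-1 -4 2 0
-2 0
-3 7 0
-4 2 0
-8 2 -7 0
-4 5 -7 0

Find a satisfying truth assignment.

(x7) is a unit clause, so x7 = True.
(¬x2) is a unit clause, so x2 = False.
The clause (¬x4) is unit: x4 must be False.
The clause (¬x8) is unit: x8 must be False.
x1, x3, x5, x6 are now unconstrained; take x1 = False, x3 = False, x5 = False, x6 = False.
Every clause has at least one true literal under this assignment.

x1 = 0, x2 = 0, x3 = 0, x4 = 0, x5 = 0, x6 = 0, x7 = 1, x8 = 0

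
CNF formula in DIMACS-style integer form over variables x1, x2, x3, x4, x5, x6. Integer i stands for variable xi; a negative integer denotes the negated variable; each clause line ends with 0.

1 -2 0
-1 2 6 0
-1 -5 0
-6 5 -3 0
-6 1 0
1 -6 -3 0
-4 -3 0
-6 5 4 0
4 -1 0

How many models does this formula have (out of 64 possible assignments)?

9

Case analysis on x1 and x6:
  x1=1, x6=1: remaining (x2,x3,x4,x5) ∈ {(0,0,1,0); (1,0,1,0)} — 2.
  x1=1, x6=0: remaining (x2,x3,x4,x5) ∈ {(1,0,1,0)} — 1.
  x1=0, x6=1: a clause becomes empty — 0.
  x1=0, x6=0: x5 free; 3 ways for (x2,x3,x4) × 2^1 = 6.
Total: 2 + 1 + 0 + 6 = 9.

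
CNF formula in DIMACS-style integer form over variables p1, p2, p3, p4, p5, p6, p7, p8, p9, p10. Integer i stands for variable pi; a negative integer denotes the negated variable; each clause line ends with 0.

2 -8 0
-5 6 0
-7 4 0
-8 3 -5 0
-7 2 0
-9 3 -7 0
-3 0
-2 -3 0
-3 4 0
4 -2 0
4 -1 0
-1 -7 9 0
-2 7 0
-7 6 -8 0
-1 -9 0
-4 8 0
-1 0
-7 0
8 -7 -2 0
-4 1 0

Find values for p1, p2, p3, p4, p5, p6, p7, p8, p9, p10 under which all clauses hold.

The clause (~p3) is unit: p3 must be False.
(~p1) is a unit clause, so p1 = False.
(~p7) is a unit clause, so p7 = False.
The clause (~p2) is unit: p2 must be False.
Unit propagation: (~p8) forces p8 = False.
The clause (~p4) is unit: p4 must be False.
p6 occurs only positively in the remaining clauses — set p6 = True.
p5, p9, p10 are now unconstrained; take p5 = True, p9 = False, p10 = True.
Check each clause:
  1. (~p8 \/ p2) — ~p8 is true.
  2. (p6 \/ ~p5) — p6 is true.
  3. (~p7 \/ p4) — ~p7 is true.
  4. (~p5 \/ p3 \/ ~p8) — ~p8 is true.
  5. (~p7 \/ p2) — ~p7 is true.
  6. (~p9 \/ ~p7 \/ p3) — ~p7 is true.
  7. (~p3) — ~p3 is true.
  8. (~p3 \/ ~p2) — ~p3 is true.
  9. (p4 \/ ~p3) — ~p3 is true.
  10. (~p2 \/ p4) — ~p2 is true.
  11. (~p1 \/ p4) — ~p1 is true.
  12. (p9 \/ ~p1 \/ ~p7) — ~p7 is true.
  13. (p7 \/ ~p2) — ~p2 is true.
  14. (p6 \/ ~p8 \/ ~p7) — ~p8 is true.
  15. (~p1 \/ ~p9) — ~p1 is true.
  16. (~p4 \/ p8) — ~p4 is true.
  17. (~p1) — ~p1 is true.
  18. (~p7) — ~p7 is true.
  19. (~p7 \/ ~p2 \/ p8) — ~p7 is true.
  20. (p1 \/ ~p4) — ~p4 is true.

p1=0, p2=0, p3=0, p4=0, p5=1, p6=1, p7=0, p8=0, p9=0, p10=1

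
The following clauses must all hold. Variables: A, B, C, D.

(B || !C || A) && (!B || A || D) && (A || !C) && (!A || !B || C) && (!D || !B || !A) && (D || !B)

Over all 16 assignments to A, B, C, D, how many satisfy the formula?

The models are:
  A=0 B=0 C=0 D=0
  A=0 B=0 C=0 D=1
  A=0 B=1 C=0 D=1
  A=1 B=0 C=0 D=0
  A=1 B=0 C=0 D=1
  A=1 B=0 C=1 D=0
  A=1 B=0 C=1 D=1
Count: 7.

7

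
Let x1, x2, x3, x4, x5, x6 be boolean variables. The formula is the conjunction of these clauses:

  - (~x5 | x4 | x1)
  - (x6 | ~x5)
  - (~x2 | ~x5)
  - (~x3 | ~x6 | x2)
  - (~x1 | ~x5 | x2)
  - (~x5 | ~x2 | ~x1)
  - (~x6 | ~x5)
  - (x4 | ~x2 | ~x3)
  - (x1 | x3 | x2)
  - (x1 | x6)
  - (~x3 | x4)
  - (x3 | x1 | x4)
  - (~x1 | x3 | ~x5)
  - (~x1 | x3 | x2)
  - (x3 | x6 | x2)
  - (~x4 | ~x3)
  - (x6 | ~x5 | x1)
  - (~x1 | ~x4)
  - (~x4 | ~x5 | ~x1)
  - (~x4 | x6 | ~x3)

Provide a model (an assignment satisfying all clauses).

x1=True, x2=True, x3=False, x4=False, x5=False, x6=False

Pure literal: x5 appears only negated; assign x5 = False.
Try x1 = True.
  then x4 is forced to False.
  then x3 is forced to False.
  then x2 is forced to True.
x6 is now unconstrained; take x6 = False.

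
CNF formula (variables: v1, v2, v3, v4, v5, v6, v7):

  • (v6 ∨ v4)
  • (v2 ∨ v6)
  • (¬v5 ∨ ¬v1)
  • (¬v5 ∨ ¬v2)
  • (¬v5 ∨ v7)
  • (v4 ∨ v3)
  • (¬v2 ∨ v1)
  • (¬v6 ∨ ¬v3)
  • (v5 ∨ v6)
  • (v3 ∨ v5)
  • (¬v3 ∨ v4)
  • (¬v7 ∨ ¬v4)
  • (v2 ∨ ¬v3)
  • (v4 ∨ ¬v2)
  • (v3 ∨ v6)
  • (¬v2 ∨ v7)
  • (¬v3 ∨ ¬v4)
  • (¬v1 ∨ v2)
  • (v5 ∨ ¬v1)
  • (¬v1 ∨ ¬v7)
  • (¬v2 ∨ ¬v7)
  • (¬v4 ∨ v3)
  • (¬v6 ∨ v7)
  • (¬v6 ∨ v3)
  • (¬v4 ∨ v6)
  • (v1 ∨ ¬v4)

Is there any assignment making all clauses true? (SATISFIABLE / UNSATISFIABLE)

UNSATISFIABLE

v3 = True:
  propagation gives v6=False, v4=True; an empty clause results — contradiction.
v3 = False:
  propagation gives v4=True; an empty clause results — contradiction.
Every branch closes, so no satisfying assignment exists.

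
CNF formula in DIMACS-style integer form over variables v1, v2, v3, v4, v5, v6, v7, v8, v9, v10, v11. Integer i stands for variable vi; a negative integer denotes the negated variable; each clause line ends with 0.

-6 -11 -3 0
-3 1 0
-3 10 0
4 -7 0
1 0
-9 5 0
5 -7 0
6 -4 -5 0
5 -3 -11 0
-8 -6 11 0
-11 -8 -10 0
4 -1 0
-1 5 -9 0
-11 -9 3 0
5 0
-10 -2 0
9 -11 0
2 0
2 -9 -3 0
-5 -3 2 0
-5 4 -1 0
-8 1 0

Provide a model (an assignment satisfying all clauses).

v1=True, v2=True, v3=False, v4=True, v5=True, v6=True, v7=True, v8=False, v9=False, v10=False, v11=False

Unit propagation: (v1) forces v1 = True.
Unit propagation: (v4) forces v4 = True.
The clause (v5) is unit: v5 must be True.
Unit propagation: (v6) forces v6 = True.
The clause (v2) is unit: v2 must be True.
The clause (~v10) is unit: v10 must be False.
Unit propagation: (~v3) forces v3 = False.
Pure literal: v8 appears only negated; assign v8 = False.
Try v9 = False.
  then v11 is forced to False.
v7 is now unconstrained; take v7 = True.
Check each clause:
  1. (~v11 \/ ~v6 \/ ~v3) — ~v11 is true.
  2. (v1 \/ ~v3) — v1 is true.
  3. (v10 \/ ~v3) — ~v3 is true.
  4. (v4 \/ ~v7) — v4 is true.
  5. (v1) — v1 is true.
  6. (~v9 \/ v5) — v5 is true.
  7. (v5 \/ ~v7) — v5 is true.
  8. (~v4 \/ v6 \/ ~v5) — v6 is true.
  9. (~v11 \/ ~v3 \/ v5) — ~v3 is true.
  10. (v11 \/ ~v6 \/ ~v8) — ~v8 is true.
  11. (~v8 \/ ~v11 \/ ~v10) — ~v8 is true.
  12. (~v1 \/ v4) — v4 is true.
  13. (v5 \/ ~v1 \/ ~v9) — v5 is true.
  14. (~v9 \/ ~v11 \/ v3) — ~v11 is true.
  15. (v5) — v5 is true.
  16. (~v2 \/ ~v10) — ~v10 is true.
  17. (v9 \/ ~v11) — ~v11 is true.
  18. (v2) — v2 is true.
  19. (~v3 \/ v2 \/ ~v9) — v2 is true.
  20. (~v5 \/ v2 \/ ~v3) — v2 is true.
  21. (~v1 \/ ~v5 \/ v4) — v4 is true.
  22. (v1 \/ ~v8) — ~v8 is true.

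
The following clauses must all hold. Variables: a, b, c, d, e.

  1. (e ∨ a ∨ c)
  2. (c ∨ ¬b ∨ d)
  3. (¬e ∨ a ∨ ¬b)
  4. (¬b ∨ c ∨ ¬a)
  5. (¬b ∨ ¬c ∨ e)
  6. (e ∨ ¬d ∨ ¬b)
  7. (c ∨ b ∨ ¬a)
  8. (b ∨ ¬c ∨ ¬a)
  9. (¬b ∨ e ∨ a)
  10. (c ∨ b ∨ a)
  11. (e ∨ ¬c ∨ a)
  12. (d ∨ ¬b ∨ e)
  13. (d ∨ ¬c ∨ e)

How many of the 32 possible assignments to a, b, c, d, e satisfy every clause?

Satisfying assignments:
  a=0 b=0 c=1 d=0 e=1
  a=0 b=0 c=1 d=1 e=1
  a=1 b=1 c=1 d=0 e=1
  a=1 b=1 c=1 d=1 e=1
Count: 4.

4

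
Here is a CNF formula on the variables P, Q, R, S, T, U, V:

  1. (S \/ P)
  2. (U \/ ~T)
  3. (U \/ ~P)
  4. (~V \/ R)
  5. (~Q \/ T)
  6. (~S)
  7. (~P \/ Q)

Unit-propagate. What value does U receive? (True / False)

(~S) is a unit clause: S = False.
In (S \/ P), S is now false; P must hold, so P = True.
In (~P \/ U), ~P is now false; U must hold, so U = True.

True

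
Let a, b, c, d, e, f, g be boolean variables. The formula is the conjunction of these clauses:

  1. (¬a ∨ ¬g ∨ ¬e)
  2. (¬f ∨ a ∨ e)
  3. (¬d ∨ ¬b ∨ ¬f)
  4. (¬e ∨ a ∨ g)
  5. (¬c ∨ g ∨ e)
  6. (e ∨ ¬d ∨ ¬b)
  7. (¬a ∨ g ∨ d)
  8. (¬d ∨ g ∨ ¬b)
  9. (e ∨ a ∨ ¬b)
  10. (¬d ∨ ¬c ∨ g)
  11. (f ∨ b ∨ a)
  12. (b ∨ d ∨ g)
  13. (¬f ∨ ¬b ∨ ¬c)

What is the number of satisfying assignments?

Case analysis on b and g:
  b=1, g=1: 8 of the 32 assignments to (a,c,d,e,f) work.
  b=1, g=0: a clause becomes empty — 0.
  b=0, g=1: c, d free; 3 ways for (a,e,f) × 2^2 = 12.
  b=0, g=0: remaining (a,c,d,e,f) ∈ {(1,0,1,0,0); (1,0,1,0,1); (1,0,1,1,0); (1,0,1,1,1)} — 4.
Total: 8 + 0 + 12 + 4 = 24.

24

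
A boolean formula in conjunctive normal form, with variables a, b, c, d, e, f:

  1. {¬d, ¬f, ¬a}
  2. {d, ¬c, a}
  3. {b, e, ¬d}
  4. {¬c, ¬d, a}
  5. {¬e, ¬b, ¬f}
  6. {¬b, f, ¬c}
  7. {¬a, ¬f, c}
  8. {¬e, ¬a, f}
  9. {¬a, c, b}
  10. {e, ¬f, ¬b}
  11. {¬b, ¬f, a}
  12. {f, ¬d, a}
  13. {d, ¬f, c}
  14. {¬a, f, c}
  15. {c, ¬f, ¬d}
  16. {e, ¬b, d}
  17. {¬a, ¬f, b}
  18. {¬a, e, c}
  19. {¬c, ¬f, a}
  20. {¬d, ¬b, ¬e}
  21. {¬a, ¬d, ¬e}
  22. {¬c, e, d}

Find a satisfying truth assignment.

a=False  b=True  c=False  d=False  e=True  f=False

Check each clause:
  1. {¬a, ¬d, ¬f} — ¬f is true.
  2. {¬c, a, d} — ¬c is true.
  3. {e, ¬d, b} — b is true.
  4. {a, ¬c, ¬d} — ¬d is true.
  5. {¬e, ¬f, ¬b} — ¬f is true.
  6. {¬c, f, ¬b} — ¬c is true.
  7. {c, ¬f, ¬a} — ¬f is true.
  8. {¬e, f, ¬a} — ¬a is true.
  9. {c, ¬a, b} — b is true.
  10. {e, ¬f, ¬b} — ¬f is true.
  11. {¬f, a, ¬b} — ¬f is true.
  12. {a, ¬d, f} — ¬d is true.
  13. {c, d, ¬f} — ¬f is true.
  14. {f, ¬a, c} — ¬a is true.
  15. {¬f, c, ¬d} — ¬f is true.
  16. {d, ¬b, e} — e is true.
  17. {¬a, b, ¬f} — b is true.
  18. {e, c, ¬a} — e is true.
  19. {¬c, a, ¬f} — ¬f is true.
  20. {¬e, ¬b, ¬d} — ¬d is true.
  21. {¬e, ¬a, ¬d} — ¬d is true.
  22. {e, d, ¬c} — e is true.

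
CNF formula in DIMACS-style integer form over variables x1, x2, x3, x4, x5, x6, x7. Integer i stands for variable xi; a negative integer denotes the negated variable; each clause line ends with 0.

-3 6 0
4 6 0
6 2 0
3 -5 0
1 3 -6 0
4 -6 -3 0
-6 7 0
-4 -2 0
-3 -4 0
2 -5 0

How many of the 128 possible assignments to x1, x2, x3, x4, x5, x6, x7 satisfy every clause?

3

Satisfying assignments:
  x1=T x2=F x3=F x4=F x5=F x6=T x7=T
  x1=T x2=F x3=F x4=T x5=F x6=T x7=T
  x1=T x2=T x3=F x4=F x5=F x6=T x7=T
That's 3 in total.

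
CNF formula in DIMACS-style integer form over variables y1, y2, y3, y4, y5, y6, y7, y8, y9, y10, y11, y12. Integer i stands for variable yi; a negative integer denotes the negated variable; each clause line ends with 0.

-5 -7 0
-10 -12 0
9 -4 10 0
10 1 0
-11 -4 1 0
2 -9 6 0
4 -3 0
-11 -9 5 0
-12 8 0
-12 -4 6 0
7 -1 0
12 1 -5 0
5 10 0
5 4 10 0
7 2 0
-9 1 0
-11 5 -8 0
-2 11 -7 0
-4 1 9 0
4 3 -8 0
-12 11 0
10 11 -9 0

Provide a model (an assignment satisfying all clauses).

y1=T, y2=F, y3=F, y4=T, y5=F, y6=T, y7=T, y8=F, y9=F, y10=T, y11=F, y12=F

y6 occurs only positively in the remaining clauses — set y6 = True.
Set y1 = True and propagate.
  then y7 is forced to True.
  then y5 is forced to False.
  then y10 is forced to True.
  then y12 is forced to False.
Try y2 = False.
For the remaining variables, y3 = False, y4 = True, y8 = False, y9 = False, y11 = False works.
Every clause has at least one true literal under this assignment.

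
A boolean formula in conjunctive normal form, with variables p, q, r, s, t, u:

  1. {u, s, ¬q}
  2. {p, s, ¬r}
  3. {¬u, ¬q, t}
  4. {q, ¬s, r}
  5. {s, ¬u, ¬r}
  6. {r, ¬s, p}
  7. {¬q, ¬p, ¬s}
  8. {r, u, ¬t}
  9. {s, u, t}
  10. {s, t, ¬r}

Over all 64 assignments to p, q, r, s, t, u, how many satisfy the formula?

Case analysis on s and r:
  s=1, r=1: 11 of the 16 assignments to (p,q,t,u) work.
  s=1, r=0: a clause becomes empty — 0.
  s=0, r=1: remaining (p,q,t,u) ∈ {(1,0,1,0)} — 1.
  s=0, r=0: p free; 3 ways for (q,t,u) × 2^1 = 6.
Total: 11 + 0 + 1 + 6 = 18.

18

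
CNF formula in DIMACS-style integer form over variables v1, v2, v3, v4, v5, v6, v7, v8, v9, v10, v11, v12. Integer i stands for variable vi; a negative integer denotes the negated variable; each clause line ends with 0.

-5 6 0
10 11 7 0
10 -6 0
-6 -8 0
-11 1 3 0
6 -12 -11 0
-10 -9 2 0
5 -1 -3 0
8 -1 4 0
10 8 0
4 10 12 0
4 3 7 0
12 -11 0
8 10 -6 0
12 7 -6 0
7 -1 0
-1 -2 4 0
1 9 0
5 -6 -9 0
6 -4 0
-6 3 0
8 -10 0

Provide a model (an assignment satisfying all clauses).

v1=True  v2=False  v3=False  v4=False  v5=False  v6=False  v7=True  v8=True  v9=False  v10=True  v11=False  v12=False

Pure literal: v7 appears only positively; assign v7 = True.
Set v1 = True and propagate.
Branch on v2: take v2 = False.
Branch on v3: take v3 = False.
  then v6 is forced to False.
  then v5 is forced to False.
  then v4 is forced to False.
  then v8 is forced to True.
For the remaining variables, v9 = False, v10 = True, v11 = False, v12 = False works.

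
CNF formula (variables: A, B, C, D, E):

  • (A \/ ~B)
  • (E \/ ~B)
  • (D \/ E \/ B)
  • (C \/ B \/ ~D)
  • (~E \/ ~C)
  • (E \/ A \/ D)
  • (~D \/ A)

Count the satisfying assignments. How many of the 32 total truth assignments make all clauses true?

5

Satisfying assignments:
  A=0 B=0 C=0 D=0 E=1
  A=1 B=0 C=0 D=0 E=1
  A=1 B=0 C=1 D=1 E=0
  A=1 B=1 C=0 D=0 E=1
  A=1 B=1 C=0 D=1 E=1
That's 5 in total.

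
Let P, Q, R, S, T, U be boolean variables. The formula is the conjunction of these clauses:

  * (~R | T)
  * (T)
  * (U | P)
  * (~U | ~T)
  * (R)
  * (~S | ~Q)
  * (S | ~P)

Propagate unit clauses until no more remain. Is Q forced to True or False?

False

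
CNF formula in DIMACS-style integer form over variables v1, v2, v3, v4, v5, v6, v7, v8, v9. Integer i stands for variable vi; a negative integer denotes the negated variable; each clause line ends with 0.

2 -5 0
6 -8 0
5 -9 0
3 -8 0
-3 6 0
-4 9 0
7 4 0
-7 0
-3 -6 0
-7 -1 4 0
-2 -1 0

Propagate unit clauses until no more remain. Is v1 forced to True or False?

False

(~v7) is a unit clause: v7 = False.
(v4 | v7): since v7 = False, the clause reduces to (v4). v4 = True.
(v9 | ~v4) with v4 = True leaves only v9, so v9 = True.
In (v5 | ~v9), ~v9 is now false; v5 must hold, so v5 = True.
(v2 | ~v5) with v5 = True leaves only v2, so v2 = True.
(~v1 | ~v2) with v2 = True leaves only ~v1, so v1 = False.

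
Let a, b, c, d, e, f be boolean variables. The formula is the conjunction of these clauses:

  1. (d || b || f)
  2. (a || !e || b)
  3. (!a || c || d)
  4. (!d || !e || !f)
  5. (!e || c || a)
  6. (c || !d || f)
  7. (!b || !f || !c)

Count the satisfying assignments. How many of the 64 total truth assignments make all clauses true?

Split on c, then d.
  c=1, d=1: 9 of the 16 assignments to (a,b,e,f) work.
  c=1, d=0: 7 of the 16 assignments to (a,b,e,f) work.
  c=0, d=1: remaining (a,b,e,f) ∈ {(0,0,0,1); (0,1,0,1); (1,0,0,1); (1,1,0,1)} — 4.
  c=0, d=0: remaining (a,b,e,f) ∈ {(0,0,0,1); (0,1,0,0); (0,1,0,1)} — 3.
Total: 9 + 7 + 4 + 3 = 23.

23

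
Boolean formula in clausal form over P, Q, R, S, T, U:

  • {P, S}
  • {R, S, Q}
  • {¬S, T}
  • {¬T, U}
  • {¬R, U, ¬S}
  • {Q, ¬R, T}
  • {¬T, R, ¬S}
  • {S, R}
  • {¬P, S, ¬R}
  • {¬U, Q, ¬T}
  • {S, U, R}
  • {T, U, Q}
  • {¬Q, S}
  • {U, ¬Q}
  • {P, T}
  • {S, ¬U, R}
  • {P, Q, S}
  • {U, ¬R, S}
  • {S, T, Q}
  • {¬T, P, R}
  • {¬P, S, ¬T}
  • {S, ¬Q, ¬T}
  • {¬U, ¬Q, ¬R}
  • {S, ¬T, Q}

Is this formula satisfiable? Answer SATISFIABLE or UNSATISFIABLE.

S = True:
  propagation gives T=True, U=True, R=True, Q=True; an empty clause results — contradiction.
S = False:
  propagation gives P=True, R=True; an empty clause results — contradiction.
Every branch closes, so no satisfying assignment exists.

UNSATISFIABLE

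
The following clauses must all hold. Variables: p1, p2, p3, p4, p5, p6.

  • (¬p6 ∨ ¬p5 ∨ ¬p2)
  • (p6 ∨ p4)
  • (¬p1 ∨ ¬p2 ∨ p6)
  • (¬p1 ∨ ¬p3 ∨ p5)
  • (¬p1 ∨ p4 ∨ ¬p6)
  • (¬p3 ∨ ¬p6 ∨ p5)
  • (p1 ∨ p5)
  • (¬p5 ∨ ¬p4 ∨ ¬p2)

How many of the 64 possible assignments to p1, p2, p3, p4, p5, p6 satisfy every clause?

13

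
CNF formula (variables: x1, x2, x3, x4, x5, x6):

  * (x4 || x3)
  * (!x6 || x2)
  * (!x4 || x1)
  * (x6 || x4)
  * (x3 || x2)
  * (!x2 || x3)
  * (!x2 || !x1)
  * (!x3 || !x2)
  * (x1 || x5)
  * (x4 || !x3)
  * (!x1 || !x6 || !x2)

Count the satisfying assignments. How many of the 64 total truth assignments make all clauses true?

The models are:
  x1=T x2=F x3=T x4=T x5=F x6=F
  x1=T x2=F x3=T x4=T x5=T x6=F
That's 2 in total.

2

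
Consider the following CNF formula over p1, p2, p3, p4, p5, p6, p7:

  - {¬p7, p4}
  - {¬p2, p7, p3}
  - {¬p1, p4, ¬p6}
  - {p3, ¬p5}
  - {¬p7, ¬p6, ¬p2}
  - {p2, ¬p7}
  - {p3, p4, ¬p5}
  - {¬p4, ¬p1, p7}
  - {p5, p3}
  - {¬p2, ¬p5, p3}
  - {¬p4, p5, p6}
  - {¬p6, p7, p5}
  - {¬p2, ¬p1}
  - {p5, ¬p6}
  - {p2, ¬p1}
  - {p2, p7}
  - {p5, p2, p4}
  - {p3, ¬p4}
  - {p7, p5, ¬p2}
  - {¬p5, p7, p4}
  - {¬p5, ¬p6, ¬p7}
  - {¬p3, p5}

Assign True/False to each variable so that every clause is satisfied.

p1=F, p2=T, p3=T, p4=T, p5=T, p6=F, p7=T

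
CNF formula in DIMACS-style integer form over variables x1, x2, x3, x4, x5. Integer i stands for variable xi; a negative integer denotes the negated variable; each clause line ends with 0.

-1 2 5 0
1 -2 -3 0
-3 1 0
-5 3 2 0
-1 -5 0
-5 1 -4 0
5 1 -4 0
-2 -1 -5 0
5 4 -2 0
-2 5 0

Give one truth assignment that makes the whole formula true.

x1=F, x2=T, x3=F, x4=F, x5=T

Set x1 = False and propagate.
  then x3 is forced to False.
Branch on x2: take x2 = True.
  then x5 is forced to True.
  then x4 is forced to False.
Every clause has at least one true literal under this assignment.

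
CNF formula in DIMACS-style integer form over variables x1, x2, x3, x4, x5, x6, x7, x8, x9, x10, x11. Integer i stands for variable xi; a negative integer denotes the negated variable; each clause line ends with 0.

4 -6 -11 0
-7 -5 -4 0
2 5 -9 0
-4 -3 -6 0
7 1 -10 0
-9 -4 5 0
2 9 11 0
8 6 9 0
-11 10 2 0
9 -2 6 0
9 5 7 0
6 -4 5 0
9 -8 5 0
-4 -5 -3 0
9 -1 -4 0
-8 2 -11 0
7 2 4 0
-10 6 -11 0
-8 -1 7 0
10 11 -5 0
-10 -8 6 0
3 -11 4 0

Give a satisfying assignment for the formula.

x1 = F, x2 = T, x3 = F, x4 = F, x5 = F, x6 = F, x7 = T, x8 = F, x9 = T, x10 = T, x11 = F

Check each clause:
  1. (x4 | ~x11 | ~x6) — ~x6 is true.
  2. (~x7 | ~x5 | ~x4) — ~x5 is true.
  3. (~x9 | x5 | x2) — x2 is true.
  4. (~x6 | ~x3 | ~x4) — ~x6 is true.
  5. (x7 | x1 | ~x10) — x7 is true.
  6. (~x4 | x5 | ~x9) — ~x4 is true.
  7. (x9 | x2 | x11) — x9 is true.
  8. (x8 | x6 | x9) — x9 is true.
  9. (~x11 | x10 | x2) — x2 is true.
  10. (~x2 | x9 | x6) — x9 is true.
  11. (x5 | x7 | x9) — x9 is true.
  12. (x5 | x6 | ~x4) — ~x4 is true.
  13. (x5 | x9 | ~x8) — ~x8 is true.
  14. (~x4 | ~x3 | ~x5) — ~x5 is true.
  15. (~x4 | ~x1 | x9) — x9 is true.
  16. (~x8 | ~x11 | x2) — ~x8 is true.
  17. (x2 | x7 | x4) — x2 is true.
  18. (x6 | ~x11 | ~x10) — ~x11 is true.
  19. (~x1 | ~x8 | x7) — ~x8 is true.
  20. (x10 | x11 | ~x5) — x10 is true.
  21. (~x10 | x6 | ~x8) — ~x8 is true.
  22. (~x11 | x4 | x3) — ~x11 is true.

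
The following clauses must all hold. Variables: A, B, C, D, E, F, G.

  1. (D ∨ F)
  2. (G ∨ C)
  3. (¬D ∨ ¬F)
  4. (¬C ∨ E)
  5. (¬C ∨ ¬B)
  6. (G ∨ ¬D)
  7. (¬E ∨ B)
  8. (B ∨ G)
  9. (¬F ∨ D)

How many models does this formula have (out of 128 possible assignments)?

6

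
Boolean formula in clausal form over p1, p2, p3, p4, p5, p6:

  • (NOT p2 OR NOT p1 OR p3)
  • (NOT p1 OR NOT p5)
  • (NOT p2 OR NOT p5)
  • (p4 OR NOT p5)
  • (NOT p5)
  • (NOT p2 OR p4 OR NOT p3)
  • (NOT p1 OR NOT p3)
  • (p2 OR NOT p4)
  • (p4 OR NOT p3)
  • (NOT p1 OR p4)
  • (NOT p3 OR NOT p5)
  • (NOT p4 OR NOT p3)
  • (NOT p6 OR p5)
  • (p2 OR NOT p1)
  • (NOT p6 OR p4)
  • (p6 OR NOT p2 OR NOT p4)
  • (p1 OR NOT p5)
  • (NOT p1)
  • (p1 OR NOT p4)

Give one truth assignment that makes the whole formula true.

(NOT p5) is a unit clause, so p5 = False.
The clause (NOT p6) is unit: p6 must be False.
The clause (NOT p1) is unit: p1 must be False.
(NOT p4) is a unit clause, so p4 = False.
Unit propagation: (NOT p3) forces p3 = False.
p2 is now unconstrained; take p2 = False.
Every clause has at least one true literal under this assignment.

p1=False, p2=False, p3=False, p4=False, p5=False, p6=False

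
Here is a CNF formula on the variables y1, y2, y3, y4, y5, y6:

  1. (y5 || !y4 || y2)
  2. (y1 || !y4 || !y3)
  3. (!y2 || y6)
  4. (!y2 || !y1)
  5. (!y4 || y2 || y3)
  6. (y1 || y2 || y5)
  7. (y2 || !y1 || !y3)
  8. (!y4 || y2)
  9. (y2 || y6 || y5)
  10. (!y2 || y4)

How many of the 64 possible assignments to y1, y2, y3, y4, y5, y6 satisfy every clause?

Split on y2, then y4.
  y2=T, y4=T: remaining (y1,y3,y5,y6) ∈ {(F,F,F,T); (F,F,T,T)} — 2.
  y2=T, y4=F: a clause becomes empty — 0.
  y2=F, y4=T: a clause becomes empty — 0.
  y2=F, y4=F: 7 of the 16 assignments to (y1,y3,y5,y6) work.
Total: 2 + 0 + 0 + 7 = 9.

9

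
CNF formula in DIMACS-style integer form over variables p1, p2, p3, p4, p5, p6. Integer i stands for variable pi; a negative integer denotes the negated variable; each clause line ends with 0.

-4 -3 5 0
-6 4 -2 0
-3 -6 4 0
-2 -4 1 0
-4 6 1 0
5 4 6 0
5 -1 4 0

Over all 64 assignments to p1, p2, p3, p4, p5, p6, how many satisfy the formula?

Case analysis on p4 and p6:
  p4=1, p6=1: 9 of the 16 assignments to (p1,p2,p3,p5) work.
  p4=1, p6=0: p2 free; 3 ways for (p1,p3,p5) × 2^1 = 6.
  p4=0, p6=1: remaining (p1,p2,p3,p5) ∈ {(0,0,0,0); (0,0,0,1); (1,0,0,1)} — 3.
  p4=0, p6=0: forces p5=1; p1, p2, p3 free → 2^3 = 8.
Total: 9 + 6 + 3 + 8 = 26.

26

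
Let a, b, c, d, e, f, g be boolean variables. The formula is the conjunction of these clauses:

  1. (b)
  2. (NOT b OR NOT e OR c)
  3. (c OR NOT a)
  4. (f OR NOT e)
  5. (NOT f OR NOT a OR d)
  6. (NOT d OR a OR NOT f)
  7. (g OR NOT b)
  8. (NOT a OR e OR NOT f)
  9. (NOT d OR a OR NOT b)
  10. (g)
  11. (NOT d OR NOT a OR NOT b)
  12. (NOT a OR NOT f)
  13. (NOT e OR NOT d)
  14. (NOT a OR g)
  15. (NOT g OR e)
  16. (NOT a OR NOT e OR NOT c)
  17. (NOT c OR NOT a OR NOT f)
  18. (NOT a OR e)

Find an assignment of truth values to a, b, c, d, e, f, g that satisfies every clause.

The clause (b) is unit: b must be True.
Unit propagation: (g) forces g = True.
The clause (e) is unit: e must be True.
(c) is a unit clause, so c = True.
Unit propagation: (f) forces f = True.
The clause (NOT a) is unit: a must be False.
(NOT d) is a unit clause, so d = False.

a=0  b=1  c=1  d=0  e=1  f=1  g=1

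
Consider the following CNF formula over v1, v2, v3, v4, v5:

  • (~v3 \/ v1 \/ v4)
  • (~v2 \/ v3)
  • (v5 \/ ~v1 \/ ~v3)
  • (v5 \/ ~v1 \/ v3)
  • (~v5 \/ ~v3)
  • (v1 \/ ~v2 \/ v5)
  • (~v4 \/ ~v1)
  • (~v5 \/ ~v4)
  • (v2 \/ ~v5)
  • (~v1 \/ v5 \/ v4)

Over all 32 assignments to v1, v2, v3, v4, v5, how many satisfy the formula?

Satisfying assignments:
  v1=0 v2=0 v3=0 v4=0 v5=0
  v1=0 v2=0 v3=0 v4=1 v5=0
  v1=0 v2=0 v3=1 v4=1 v5=0
That's 3 in total.

3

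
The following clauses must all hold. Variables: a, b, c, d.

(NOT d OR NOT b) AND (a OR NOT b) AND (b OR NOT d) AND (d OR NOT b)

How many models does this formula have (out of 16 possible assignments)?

Satisfying assignments:
  a=0 b=0 c=0 d=0
  a=0 b=0 c=1 d=0
  a=1 b=0 c=0 d=0
  a=1 b=0 c=1 d=0
That's 4 in total.

4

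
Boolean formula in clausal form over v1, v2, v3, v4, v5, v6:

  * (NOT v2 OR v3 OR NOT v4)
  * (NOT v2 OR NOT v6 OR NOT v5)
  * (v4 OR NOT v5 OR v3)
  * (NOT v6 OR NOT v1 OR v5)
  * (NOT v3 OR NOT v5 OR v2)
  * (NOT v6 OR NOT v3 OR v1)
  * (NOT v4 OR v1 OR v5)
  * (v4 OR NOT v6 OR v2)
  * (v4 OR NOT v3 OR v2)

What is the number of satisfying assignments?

18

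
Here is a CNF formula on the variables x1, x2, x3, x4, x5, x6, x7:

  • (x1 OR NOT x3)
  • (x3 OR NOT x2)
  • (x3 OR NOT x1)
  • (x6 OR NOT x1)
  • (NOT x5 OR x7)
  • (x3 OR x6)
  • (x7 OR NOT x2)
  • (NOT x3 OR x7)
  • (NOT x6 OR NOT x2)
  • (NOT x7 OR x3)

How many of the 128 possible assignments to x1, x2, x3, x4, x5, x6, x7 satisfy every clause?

6

Satisfying assignments:
  x1=0 x2=0 x3=0 x4=0 x5=0 x6=1 x7=0
  x1=0 x2=0 x3=0 x4=1 x5=0 x6=1 x7=0
  x1=1 x2=0 x3=1 x4=0 x5=0 x6=1 x7=1
  x1=1 x2=0 x3=1 x4=0 x5=1 x6=1 x7=1
  x1=1 x2=0 x3=1 x4=1 x5=0 x6=1 x7=1
  x1=1 x2=0 x3=1 x4=1 x5=1 x6=1 x7=1
That's 6 in total.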